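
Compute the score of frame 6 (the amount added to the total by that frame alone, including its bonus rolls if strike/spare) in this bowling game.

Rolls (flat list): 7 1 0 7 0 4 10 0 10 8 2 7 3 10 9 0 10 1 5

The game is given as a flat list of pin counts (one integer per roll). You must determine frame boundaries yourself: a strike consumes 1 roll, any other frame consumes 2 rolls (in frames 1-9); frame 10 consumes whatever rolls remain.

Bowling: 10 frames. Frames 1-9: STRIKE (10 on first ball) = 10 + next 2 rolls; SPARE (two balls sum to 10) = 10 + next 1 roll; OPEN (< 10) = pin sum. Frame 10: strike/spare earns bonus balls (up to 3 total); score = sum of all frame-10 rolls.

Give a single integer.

Answer: 17

Derivation:
Frame 1: OPEN (7+1=8). Cumulative: 8
Frame 2: OPEN (0+7=7). Cumulative: 15
Frame 3: OPEN (0+4=4). Cumulative: 19
Frame 4: STRIKE. 10 + next two rolls (0+10) = 20. Cumulative: 39
Frame 5: SPARE (0+10=10). 10 + next roll (8) = 18. Cumulative: 57
Frame 6: SPARE (8+2=10). 10 + next roll (7) = 17. Cumulative: 74
Frame 7: SPARE (7+3=10). 10 + next roll (10) = 20. Cumulative: 94
Frame 8: STRIKE. 10 + next two rolls (9+0) = 19. Cumulative: 113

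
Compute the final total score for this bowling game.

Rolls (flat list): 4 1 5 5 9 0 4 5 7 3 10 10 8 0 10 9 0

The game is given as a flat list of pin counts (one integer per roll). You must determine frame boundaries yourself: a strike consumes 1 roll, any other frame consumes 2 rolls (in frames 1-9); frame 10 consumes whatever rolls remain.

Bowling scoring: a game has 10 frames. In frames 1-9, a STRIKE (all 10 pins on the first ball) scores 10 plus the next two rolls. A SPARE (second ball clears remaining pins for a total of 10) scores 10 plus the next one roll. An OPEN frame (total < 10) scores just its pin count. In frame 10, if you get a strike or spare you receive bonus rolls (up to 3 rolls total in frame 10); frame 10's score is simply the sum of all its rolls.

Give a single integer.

Answer: 144

Derivation:
Frame 1: OPEN (4+1=5). Cumulative: 5
Frame 2: SPARE (5+5=10). 10 + next roll (9) = 19. Cumulative: 24
Frame 3: OPEN (9+0=9). Cumulative: 33
Frame 4: OPEN (4+5=9). Cumulative: 42
Frame 5: SPARE (7+3=10). 10 + next roll (10) = 20. Cumulative: 62
Frame 6: STRIKE. 10 + next two rolls (10+8) = 28. Cumulative: 90
Frame 7: STRIKE. 10 + next two rolls (8+0) = 18. Cumulative: 108
Frame 8: OPEN (8+0=8). Cumulative: 116
Frame 9: STRIKE. 10 + next two rolls (9+0) = 19. Cumulative: 135
Frame 10: OPEN. Sum of all frame-10 rolls (9+0) = 9. Cumulative: 144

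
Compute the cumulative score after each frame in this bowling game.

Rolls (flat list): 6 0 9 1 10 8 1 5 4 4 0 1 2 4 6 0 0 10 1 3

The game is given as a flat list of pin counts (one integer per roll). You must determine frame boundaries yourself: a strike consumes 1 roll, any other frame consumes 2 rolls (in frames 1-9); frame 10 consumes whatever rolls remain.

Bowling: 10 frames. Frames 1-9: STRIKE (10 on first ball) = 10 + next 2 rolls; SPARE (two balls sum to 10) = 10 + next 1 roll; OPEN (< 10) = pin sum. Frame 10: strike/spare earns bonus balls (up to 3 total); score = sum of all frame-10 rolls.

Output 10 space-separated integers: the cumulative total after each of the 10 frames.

Answer: 6 26 45 54 63 67 70 80 80 94

Derivation:
Frame 1: OPEN (6+0=6). Cumulative: 6
Frame 2: SPARE (9+1=10). 10 + next roll (10) = 20. Cumulative: 26
Frame 3: STRIKE. 10 + next two rolls (8+1) = 19. Cumulative: 45
Frame 4: OPEN (8+1=9). Cumulative: 54
Frame 5: OPEN (5+4=9). Cumulative: 63
Frame 6: OPEN (4+0=4). Cumulative: 67
Frame 7: OPEN (1+2=3). Cumulative: 70
Frame 8: SPARE (4+6=10). 10 + next roll (0) = 10. Cumulative: 80
Frame 9: OPEN (0+0=0). Cumulative: 80
Frame 10: STRIKE. Sum of all frame-10 rolls (10+1+3) = 14. Cumulative: 94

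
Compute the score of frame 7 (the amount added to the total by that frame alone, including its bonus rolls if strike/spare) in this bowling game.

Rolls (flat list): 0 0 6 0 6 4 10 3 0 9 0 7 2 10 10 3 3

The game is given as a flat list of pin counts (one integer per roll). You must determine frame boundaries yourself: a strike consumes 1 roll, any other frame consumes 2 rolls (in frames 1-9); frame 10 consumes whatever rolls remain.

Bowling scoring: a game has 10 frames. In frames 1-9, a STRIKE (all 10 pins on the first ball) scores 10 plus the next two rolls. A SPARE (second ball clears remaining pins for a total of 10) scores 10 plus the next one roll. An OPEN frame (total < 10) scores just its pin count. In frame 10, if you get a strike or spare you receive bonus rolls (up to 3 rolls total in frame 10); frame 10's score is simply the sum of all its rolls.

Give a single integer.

Frame 1: OPEN (0+0=0). Cumulative: 0
Frame 2: OPEN (6+0=6). Cumulative: 6
Frame 3: SPARE (6+4=10). 10 + next roll (10) = 20. Cumulative: 26
Frame 4: STRIKE. 10 + next two rolls (3+0) = 13. Cumulative: 39
Frame 5: OPEN (3+0=3). Cumulative: 42
Frame 6: OPEN (9+0=9). Cumulative: 51
Frame 7: OPEN (7+2=9). Cumulative: 60
Frame 8: STRIKE. 10 + next two rolls (10+3) = 23. Cumulative: 83
Frame 9: STRIKE. 10 + next two rolls (3+3) = 16. Cumulative: 99

Answer: 9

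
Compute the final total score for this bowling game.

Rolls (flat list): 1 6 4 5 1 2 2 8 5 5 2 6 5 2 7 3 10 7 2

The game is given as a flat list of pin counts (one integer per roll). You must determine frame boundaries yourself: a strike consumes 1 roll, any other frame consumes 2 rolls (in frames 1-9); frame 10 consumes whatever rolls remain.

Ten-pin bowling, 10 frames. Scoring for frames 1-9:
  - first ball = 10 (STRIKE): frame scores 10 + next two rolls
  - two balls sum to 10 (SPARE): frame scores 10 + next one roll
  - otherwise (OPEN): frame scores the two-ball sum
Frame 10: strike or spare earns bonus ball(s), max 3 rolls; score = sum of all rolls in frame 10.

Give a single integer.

Frame 1: OPEN (1+6=7). Cumulative: 7
Frame 2: OPEN (4+5=9). Cumulative: 16
Frame 3: OPEN (1+2=3). Cumulative: 19
Frame 4: SPARE (2+8=10). 10 + next roll (5) = 15. Cumulative: 34
Frame 5: SPARE (5+5=10). 10 + next roll (2) = 12. Cumulative: 46
Frame 6: OPEN (2+6=8). Cumulative: 54
Frame 7: OPEN (5+2=7). Cumulative: 61
Frame 8: SPARE (7+3=10). 10 + next roll (10) = 20. Cumulative: 81
Frame 9: STRIKE. 10 + next two rolls (7+2) = 19. Cumulative: 100
Frame 10: OPEN. Sum of all frame-10 rolls (7+2) = 9. Cumulative: 109

Answer: 109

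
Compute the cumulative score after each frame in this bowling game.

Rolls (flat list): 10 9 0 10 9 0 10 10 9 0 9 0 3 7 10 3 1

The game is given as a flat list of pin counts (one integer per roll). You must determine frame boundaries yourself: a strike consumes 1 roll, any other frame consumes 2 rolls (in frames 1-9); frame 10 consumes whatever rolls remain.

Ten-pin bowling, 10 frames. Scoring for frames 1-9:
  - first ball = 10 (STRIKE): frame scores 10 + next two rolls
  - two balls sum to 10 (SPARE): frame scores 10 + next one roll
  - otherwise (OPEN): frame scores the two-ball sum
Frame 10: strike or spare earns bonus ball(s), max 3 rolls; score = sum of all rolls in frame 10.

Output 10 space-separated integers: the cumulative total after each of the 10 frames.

Answer: 19 28 47 56 85 104 113 122 142 156

Derivation:
Frame 1: STRIKE. 10 + next two rolls (9+0) = 19. Cumulative: 19
Frame 2: OPEN (9+0=9). Cumulative: 28
Frame 3: STRIKE. 10 + next two rolls (9+0) = 19. Cumulative: 47
Frame 4: OPEN (9+0=9). Cumulative: 56
Frame 5: STRIKE. 10 + next two rolls (10+9) = 29. Cumulative: 85
Frame 6: STRIKE. 10 + next two rolls (9+0) = 19. Cumulative: 104
Frame 7: OPEN (9+0=9). Cumulative: 113
Frame 8: OPEN (9+0=9). Cumulative: 122
Frame 9: SPARE (3+7=10). 10 + next roll (10) = 20. Cumulative: 142
Frame 10: STRIKE. Sum of all frame-10 rolls (10+3+1) = 14. Cumulative: 156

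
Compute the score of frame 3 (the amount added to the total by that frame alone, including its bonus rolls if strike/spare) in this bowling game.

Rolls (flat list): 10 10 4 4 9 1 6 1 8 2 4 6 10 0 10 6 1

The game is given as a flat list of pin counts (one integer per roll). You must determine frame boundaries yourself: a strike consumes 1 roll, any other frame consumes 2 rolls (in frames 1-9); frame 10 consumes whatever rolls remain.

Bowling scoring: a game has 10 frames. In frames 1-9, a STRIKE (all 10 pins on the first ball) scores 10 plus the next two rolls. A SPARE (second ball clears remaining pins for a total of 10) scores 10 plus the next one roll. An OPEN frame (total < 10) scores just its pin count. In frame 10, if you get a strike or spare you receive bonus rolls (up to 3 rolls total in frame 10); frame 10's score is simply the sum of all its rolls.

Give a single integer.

Answer: 8

Derivation:
Frame 1: STRIKE. 10 + next two rolls (10+4) = 24. Cumulative: 24
Frame 2: STRIKE. 10 + next two rolls (4+4) = 18. Cumulative: 42
Frame 3: OPEN (4+4=8). Cumulative: 50
Frame 4: SPARE (9+1=10). 10 + next roll (6) = 16. Cumulative: 66
Frame 5: OPEN (6+1=7). Cumulative: 73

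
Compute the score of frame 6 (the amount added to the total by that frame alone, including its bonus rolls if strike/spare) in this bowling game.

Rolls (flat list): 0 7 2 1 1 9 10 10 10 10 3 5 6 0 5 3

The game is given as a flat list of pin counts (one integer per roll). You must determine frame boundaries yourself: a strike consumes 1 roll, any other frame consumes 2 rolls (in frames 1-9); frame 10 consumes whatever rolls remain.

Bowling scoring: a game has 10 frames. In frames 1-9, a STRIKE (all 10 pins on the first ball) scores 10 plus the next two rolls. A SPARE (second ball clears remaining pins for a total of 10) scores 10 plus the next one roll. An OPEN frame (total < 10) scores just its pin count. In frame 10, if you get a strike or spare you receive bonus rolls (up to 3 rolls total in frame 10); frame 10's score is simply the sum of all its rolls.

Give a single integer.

Answer: 23

Derivation:
Frame 1: OPEN (0+7=7). Cumulative: 7
Frame 2: OPEN (2+1=3). Cumulative: 10
Frame 3: SPARE (1+9=10). 10 + next roll (10) = 20. Cumulative: 30
Frame 4: STRIKE. 10 + next two rolls (10+10) = 30. Cumulative: 60
Frame 5: STRIKE. 10 + next two rolls (10+10) = 30. Cumulative: 90
Frame 6: STRIKE. 10 + next two rolls (10+3) = 23. Cumulative: 113
Frame 7: STRIKE. 10 + next two rolls (3+5) = 18. Cumulative: 131
Frame 8: OPEN (3+5=8). Cumulative: 139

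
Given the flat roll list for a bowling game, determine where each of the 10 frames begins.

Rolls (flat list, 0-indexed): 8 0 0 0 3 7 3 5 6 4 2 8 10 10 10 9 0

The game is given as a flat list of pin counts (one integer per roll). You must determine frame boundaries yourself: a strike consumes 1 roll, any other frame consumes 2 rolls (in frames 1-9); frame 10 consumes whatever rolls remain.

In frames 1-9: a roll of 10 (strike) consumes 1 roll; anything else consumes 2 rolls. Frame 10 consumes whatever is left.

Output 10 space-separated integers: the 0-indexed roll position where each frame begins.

Frame 1 starts at roll index 0: rolls=8,0 (sum=8), consumes 2 rolls
Frame 2 starts at roll index 2: rolls=0,0 (sum=0), consumes 2 rolls
Frame 3 starts at roll index 4: rolls=3,7 (sum=10), consumes 2 rolls
Frame 4 starts at roll index 6: rolls=3,5 (sum=8), consumes 2 rolls
Frame 5 starts at roll index 8: rolls=6,4 (sum=10), consumes 2 rolls
Frame 6 starts at roll index 10: rolls=2,8 (sum=10), consumes 2 rolls
Frame 7 starts at roll index 12: roll=10 (strike), consumes 1 roll
Frame 8 starts at roll index 13: roll=10 (strike), consumes 1 roll
Frame 9 starts at roll index 14: roll=10 (strike), consumes 1 roll
Frame 10 starts at roll index 15: 2 remaining rolls

Answer: 0 2 4 6 8 10 12 13 14 15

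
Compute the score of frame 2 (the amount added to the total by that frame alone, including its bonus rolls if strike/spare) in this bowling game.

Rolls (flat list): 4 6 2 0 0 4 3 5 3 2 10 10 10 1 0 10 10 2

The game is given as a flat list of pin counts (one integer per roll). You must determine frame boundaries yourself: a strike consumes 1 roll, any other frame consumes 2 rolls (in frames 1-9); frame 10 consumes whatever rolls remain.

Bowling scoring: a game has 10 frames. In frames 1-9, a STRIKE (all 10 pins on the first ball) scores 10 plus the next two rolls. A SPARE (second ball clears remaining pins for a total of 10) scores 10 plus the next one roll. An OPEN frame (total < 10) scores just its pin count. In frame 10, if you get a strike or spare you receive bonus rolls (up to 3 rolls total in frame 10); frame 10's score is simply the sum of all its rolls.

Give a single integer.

Answer: 2

Derivation:
Frame 1: SPARE (4+6=10). 10 + next roll (2) = 12. Cumulative: 12
Frame 2: OPEN (2+0=2). Cumulative: 14
Frame 3: OPEN (0+4=4). Cumulative: 18
Frame 4: OPEN (3+5=8). Cumulative: 26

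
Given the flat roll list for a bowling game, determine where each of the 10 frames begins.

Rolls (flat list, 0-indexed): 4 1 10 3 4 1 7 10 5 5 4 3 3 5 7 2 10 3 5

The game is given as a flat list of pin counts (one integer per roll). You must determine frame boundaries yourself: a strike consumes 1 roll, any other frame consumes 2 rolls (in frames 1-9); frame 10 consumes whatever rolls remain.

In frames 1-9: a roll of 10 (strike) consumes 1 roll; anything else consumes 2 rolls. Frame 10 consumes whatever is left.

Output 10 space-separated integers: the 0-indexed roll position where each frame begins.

Answer: 0 2 3 5 7 8 10 12 14 16

Derivation:
Frame 1 starts at roll index 0: rolls=4,1 (sum=5), consumes 2 rolls
Frame 2 starts at roll index 2: roll=10 (strike), consumes 1 roll
Frame 3 starts at roll index 3: rolls=3,4 (sum=7), consumes 2 rolls
Frame 4 starts at roll index 5: rolls=1,7 (sum=8), consumes 2 rolls
Frame 5 starts at roll index 7: roll=10 (strike), consumes 1 roll
Frame 6 starts at roll index 8: rolls=5,5 (sum=10), consumes 2 rolls
Frame 7 starts at roll index 10: rolls=4,3 (sum=7), consumes 2 rolls
Frame 8 starts at roll index 12: rolls=3,5 (sum=8), consumes 2 rolls
Frame 9 starts at roll index 14: rolls=7,2 (sum=9), consumes 2 rolls
Frame 10 starts at roll index 16: 3 remaining rolls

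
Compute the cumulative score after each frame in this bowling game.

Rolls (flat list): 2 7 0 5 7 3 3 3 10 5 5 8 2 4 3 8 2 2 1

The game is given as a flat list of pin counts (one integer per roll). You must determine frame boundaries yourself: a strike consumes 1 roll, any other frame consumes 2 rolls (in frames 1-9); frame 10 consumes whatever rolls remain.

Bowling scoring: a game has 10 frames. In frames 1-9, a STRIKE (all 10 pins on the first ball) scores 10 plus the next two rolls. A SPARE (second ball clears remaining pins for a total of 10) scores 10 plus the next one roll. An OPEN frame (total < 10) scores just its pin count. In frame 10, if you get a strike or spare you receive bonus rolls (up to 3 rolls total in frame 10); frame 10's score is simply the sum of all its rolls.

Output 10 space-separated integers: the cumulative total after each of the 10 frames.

Answer: 9 14 27 33 53 71 85 92 104 107

Derivation:
Frame 1: OPEN (2+7=9). Cumulative: 9
Frame 2: OPEN (0+5=5). Cumulative: 14
Frame 3: SPARE (7+3=10). 10 + next roll (3) = 13. Cumulative: 27
Frame 4: OPEN (3+3=6). Cumulative: 33
Frame 5: STRIKE. 10 + next two rolls (5+5) = 20. Cumulative: 53
Frame 6: SPARE (5+5=10). 10 + next roll (8) = 18. Cumulative: 71
Frame 7: SPARE (8+2=10). 10 + next roll (4) = 14. Cumulative: 85
Frame 8: OPEN (4+3=7). Cumulative: 92
Frame 9: SPARE (8+2=10). 10 + next roll (2) = 12. Cumulative: 104
Frame 10: OPEN. Sum of all frame-10 rolls (2+1) = 3. Cumulative: 107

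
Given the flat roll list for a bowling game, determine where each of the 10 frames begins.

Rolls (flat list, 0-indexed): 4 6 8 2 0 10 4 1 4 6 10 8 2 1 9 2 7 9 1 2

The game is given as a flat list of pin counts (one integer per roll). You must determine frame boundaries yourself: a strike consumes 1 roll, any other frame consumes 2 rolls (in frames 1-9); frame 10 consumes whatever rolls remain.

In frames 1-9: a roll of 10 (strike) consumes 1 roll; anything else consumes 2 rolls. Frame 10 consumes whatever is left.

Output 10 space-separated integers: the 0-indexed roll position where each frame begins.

Answer: 0 2 4 6 8 10 11 13 15 17

Derivation:
Frame 1 starts at roll index 0: rolls=4,6 (sum=10), consumes 2 rolls
Frame 2 starts at roll index 2: rolls=8,2 (sum=10), consumes 2 rolls
Frame 3 starts at roll index 4: rolls=0,10 (sum=10), consumes 2 rolls
Frame 4 starts at roll index 6: rolls=4,1 (sum=5), consumes 2 rolls
Frame 5 starts at roll index 8: rolls=4,6 (sum=10), consumes 2 rolls
Frame 6 starts at roll index 10: roll=10 (strike), consumes 1 roll
Frame 7 starts at roll index 11: rolls=8,2 (sum=10), consumes 2 rolls
Frame 8 starts at roll index 13: rolls=1,9 (sum=10), consumes 2 rolls
Frame 9 starts at roll index 15: rolls=2,7 (sum=9), consumes 2 rolls
Frame 10 starts at roll index 17: 3 remaining rolls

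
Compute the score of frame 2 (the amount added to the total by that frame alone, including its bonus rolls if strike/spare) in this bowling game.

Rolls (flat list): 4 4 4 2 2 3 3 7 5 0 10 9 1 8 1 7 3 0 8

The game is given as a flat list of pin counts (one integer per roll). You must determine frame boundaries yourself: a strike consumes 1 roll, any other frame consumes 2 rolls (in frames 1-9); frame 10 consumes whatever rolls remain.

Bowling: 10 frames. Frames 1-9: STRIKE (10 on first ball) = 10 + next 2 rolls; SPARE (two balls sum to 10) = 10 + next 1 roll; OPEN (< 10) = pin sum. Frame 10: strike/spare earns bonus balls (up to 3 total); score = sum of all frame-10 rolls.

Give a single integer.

Answer: 6

Derivation:
Frame 1: OPEN (4+4=8). Cumulative: 8
Frame 2: OPEN (4+2=6). Cumulative: 14
Frame 3: OPEN (2+3=5). Cumulative: 19
Frame 4: SPARE (3+7=10). 10 + next roll (5) = 15. Cumulative: 34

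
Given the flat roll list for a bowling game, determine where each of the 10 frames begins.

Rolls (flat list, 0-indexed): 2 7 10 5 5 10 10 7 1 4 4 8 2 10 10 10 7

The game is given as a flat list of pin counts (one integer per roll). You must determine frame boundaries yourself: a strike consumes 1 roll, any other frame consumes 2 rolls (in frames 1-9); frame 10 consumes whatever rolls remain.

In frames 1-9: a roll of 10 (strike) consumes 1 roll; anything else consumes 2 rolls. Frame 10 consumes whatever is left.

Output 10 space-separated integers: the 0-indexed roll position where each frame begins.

Frame 1 starts at roll index 0: rolls=2,7 (sum=9), consumes 2 rolls
Frame 2 starts at roll index 2: roll=10 (strike), consumes 1 roll
Frame 3 starts at roll index 3: rolls=5,5 (sum=10), consumes 2 rolls
Frame 4 starts at roll index 5: roll=10 (strike), consumes 1 roll
Frame 5 starts at roll index 6: roll=10 (strike), consumes 1 roll
Frame 6 starts at roll index 7: rolls=7,1 (sum=8), consumes 2 rolls
Frame 7 starts at roll index 9: rolls=4,4 (sum=8), consumes 2 rolls
Frame 8 starts at roll index 11: rolls=8,2 (sum=10), consumes 2 rolls
Frame 9 starts at roll index 13: roll=10 (strike), consumes 1 roll
Frame 10 starts at roll index 14: 3 remaining rolls

Answer: 0 2 3 5 6 7 9 11 13 14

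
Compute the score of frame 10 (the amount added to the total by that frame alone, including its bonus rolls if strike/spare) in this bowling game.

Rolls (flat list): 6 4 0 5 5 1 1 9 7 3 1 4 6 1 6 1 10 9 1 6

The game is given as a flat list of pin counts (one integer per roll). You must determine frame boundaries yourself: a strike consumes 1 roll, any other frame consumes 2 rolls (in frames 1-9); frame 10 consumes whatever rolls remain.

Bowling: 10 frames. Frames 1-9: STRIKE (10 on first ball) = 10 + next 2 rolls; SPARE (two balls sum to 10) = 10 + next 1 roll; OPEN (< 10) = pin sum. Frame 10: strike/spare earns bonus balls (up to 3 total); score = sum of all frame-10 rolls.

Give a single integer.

Frame 1: SPARE (6+4=10). 10 + next roll (0) = 10. Cumulative: 10
Frame 2: OPEN (0+5=5). Cumulative: 15
Frame 3: OPEN (5+1=6). Cumulative: 21
Frame 4: SPARE (1+9=10). 10 + next roll (7) = 17. Cumulative: 38
Frame 5: SPARE (7+3=10). 10 + next roll (1) = 11. Cumulative: 49
Frame 6: OPEN (1+4=5). Cumulative: 54
Frame 7: OPEN (6+1=7). Cumulative: 61
Frame 8: OPEN (6+1=7). Cumulative: 68
Frame 9: STRIKE. 10 + next two rolls (9+1) = 20. Cumulative: 88
Frame 10: SPARE. Sum of all frame-10 rolls (9+1+6) = 16. Cumulative: 104

Answer: 16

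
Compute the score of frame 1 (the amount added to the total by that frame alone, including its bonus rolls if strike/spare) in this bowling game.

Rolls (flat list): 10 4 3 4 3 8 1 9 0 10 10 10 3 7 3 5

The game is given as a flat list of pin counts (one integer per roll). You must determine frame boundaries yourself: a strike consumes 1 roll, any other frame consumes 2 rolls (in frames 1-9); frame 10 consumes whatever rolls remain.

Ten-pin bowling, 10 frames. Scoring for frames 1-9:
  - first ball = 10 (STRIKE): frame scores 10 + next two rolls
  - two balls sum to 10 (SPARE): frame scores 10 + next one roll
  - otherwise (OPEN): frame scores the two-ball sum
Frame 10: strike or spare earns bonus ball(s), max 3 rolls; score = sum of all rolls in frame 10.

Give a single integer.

Answer: 17

Derivation:
Frame 1: STRIKE. 10 + next two rolls (4+3) = 17. Cumulative: 17
Frame 2: OPEN (4+3=7). Cumulative: 24
Frame 3: OPEN (4+3=7). Cumulative: 31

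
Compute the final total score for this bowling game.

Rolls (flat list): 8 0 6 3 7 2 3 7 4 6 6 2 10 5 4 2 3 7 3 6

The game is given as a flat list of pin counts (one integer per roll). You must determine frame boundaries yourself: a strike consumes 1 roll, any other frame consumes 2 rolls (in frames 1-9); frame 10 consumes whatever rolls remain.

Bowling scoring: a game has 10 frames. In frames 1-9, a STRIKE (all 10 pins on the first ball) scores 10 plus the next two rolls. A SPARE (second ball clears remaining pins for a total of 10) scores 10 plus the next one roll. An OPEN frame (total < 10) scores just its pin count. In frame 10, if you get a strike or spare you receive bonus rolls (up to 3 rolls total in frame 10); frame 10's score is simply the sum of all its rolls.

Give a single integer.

Answer: 113

Derivation:
Frame 1: OPEN (8+0=8). Cumulative: 8
Frame 2: OPEN (6+3=9). Cumulative: 17
Frame 3: OPEN (7+2=9). Cumulative: 26
Frame 4: SPARE (3+7=10). 10 + next roll (4) = 14. Cumulative: 40
Frame 5: SPARE (4+6=10). 10 + next roll (6) = 16. Cumulative: 56
Frame 6: OPEN (6+2=8). Cumulative: 64
Frame 7: STRIKE. 10 + next two rolls (5+4) = 19. Cumulative: 83
Frame 8: OPEN (5+4=9). Cumulative: 92
Frame 9: OPEN (2+3=5). Cumulative: 97
Frame 10: SPARE. Sum of all frame-10 rolls (7+3+6) = 16. Cumulative: 113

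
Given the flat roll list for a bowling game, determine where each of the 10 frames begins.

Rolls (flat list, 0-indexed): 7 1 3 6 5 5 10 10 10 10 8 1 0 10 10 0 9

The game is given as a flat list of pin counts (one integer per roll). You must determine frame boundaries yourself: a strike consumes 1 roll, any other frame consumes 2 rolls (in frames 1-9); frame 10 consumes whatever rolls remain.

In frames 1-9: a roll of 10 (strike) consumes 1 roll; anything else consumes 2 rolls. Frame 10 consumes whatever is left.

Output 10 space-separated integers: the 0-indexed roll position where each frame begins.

Frame 1 starts at roll index 0: rolls=7,1 (sum=8), consumes 2 rolls
Frame 2 starts at roll index 2: rolls=3,6 (sum=9), consumes 2 rolls
Frame 3 starts at roll index 4: rolls=5,5 (sum=10), consumes 2 rolls
Frame 4 starts at roll index 6: roll=10 (strike), consumes 1 roll
Frame 5 starts at roll index 7: roll=10 (strike), consumes 1 roll
Frame 6 starts at roll index 8: roll=10 (strike), consumes 1 roll
Frame 7 starts at roll index 9: roll=10 (strike), consumes 1 roll
Frame 8 starts at roll index 10: rolls=8,1 (sum=9), consumes 2 rolls
Frame 9 starts at roll index 12: rolls=0,10 (sum=10), consumes 2 rolls
Frame 10 starts at roll index 14: 3 remaining rolls

Answer: 0 2 4 6 7 8 9 10 12 14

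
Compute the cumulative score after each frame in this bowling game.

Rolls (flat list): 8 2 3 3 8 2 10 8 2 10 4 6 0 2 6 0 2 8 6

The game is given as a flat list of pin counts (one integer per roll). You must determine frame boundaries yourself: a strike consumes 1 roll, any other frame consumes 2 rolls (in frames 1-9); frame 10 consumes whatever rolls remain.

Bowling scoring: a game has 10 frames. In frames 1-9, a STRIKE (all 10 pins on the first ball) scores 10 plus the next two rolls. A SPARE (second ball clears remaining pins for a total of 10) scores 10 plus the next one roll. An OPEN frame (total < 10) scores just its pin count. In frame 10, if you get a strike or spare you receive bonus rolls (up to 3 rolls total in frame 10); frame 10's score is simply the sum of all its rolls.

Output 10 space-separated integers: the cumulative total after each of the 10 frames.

Answer: 13 19 39 59 79 99 109 111 117 133

Derivation:
Frame 1: SPARE (8+2=10). 10 + next roll (3) = 13. Cumulative: 13
Frame 2: OPEN (3+3=6). Cumulative: 19
Frame 3: SPARE (8+2=10). 10 + next roll (10) = 20. Cumulative: 39
Frame 4: STRIKE. 10 + next two rolls (8+2) = 20. Cumulative: 59
Frame 5: SPARE (8+2=10). 10 + next roll (10) = 20. Cumulative: 79
Frame 6: STRIKE. 10 + next two rolls (4+6) = 20. Cumulative: 99
Frame 7: SPARE (4+6=10). 10 + next roll (0) = 10. Cumulative: 109
Frame 8: OPEN (0+2=2). Cumulative: 111
Frame 9: OPEN (6+0=6). Cumulative: 117
Frame 10: SPARE. Sum of all frame-10 rolls (2+8+6) = 16. Cumulative: 133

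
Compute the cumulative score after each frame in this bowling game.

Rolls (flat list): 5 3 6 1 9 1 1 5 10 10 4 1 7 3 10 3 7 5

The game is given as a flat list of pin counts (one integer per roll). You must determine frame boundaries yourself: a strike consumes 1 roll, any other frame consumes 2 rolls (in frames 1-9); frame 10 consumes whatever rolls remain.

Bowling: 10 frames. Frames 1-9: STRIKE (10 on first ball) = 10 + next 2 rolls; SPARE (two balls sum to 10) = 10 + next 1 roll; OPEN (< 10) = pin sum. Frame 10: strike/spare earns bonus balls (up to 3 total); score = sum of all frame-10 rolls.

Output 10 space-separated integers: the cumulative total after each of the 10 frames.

Frame 1: OPEN (5+3=8). Cumulative: 8
Frame 2: OPEN (6+1=7). Cumulative: 15
Frame 3: SPARE (9+1=10). 10 + next roll (1) = 11. Cumulative: 26
Frame 4: OPEN (1+5=6). Cumulative: 32
Frame 5: STRIKE. 10 + next two rolls (10+4) = 24. Cumulative: 56
Frame 6: STRIKE. 10 + next two rolls (4+1) = 15. Cumulative: 71
Frame 7: OPEN (4+1=5). Cumulative: 76
Frame 8: SPARE (7+3=10). 10 + next roll (10) = 20. Cumulative: 96
Frame 9: STRIKE. 10 + next two rolls (3+7) = 20. Cumulative: 116
Frame 10: SPARE. Sum of all frame-10 rolls (3+7+5) = 15. Cumulative: 131

Answer: 8 15 26 32 56 71 76 96 116 131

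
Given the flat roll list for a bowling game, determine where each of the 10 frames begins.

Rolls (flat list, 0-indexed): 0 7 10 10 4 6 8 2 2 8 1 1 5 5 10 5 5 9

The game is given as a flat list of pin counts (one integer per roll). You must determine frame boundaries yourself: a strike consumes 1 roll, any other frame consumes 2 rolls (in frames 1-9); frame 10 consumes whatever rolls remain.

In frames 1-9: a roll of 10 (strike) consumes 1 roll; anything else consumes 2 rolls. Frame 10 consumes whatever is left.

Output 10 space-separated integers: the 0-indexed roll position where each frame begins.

Answer: 0 2 3 4 6 8 10 12 14 15

Derivation:
Frame 1 starts at roll index 0: rolls=0,7 (sum=7), consumes 2 rolls
Frame 2 starts at roll index 2: roll=10 (strike), consumes 1 roll
Frame 3 starts at roll index 3: roll=10 (strike), consumes 1 roll
Frame 4 starts at roll index 4: rolls=4,6 (sum=10), consumes 2 rolls
Frame 5 starts at roll index 6: rolls=8,2 (sum=10), consumes 2 rolls
Frame 6 starts at roll index 8: rolls=2,8 (sum=10), consumes 2 rolls
Frame 7 starts at roll index 10: rolls=1,1 (sum=2), consumes 2 rolls
Frame 8 starts at roll index 12: rolls=5,5 (sum=10), consumes 2 rolls
Frame 9 starts at roll index 14: roll=10 (strike), consumes 1 roll
Frame 10 starts at roll index 15: 3 remaining rolls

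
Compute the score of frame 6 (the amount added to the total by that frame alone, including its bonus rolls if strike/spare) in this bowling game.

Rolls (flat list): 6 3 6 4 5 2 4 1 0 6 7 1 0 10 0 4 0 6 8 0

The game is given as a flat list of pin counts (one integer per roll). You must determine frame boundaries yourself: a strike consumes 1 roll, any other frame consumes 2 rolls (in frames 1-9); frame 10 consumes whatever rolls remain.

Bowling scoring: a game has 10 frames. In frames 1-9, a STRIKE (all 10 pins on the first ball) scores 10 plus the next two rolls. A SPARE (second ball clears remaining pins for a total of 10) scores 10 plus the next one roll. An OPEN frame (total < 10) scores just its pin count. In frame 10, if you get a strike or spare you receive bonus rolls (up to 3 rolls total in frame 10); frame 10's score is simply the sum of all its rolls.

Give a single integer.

Answer: 8

Derivation:
Frame 1: OPEN (6+3=9). Cumulative: 9
Frame 2: SPARE (6+4=10). 10 + next roll (5) = 15. Cumulative: 24
Frame 3: OPEN (5+2=7). Cumulative: 31
Frame 4: OPEN (4+1=5). Cumulative: 36
Frame 5: OPEN (0+6=6). Cumulative: 42
Frame 6: OPEN (7+1=8). Cumulative: 50
Frame 7: SPARE (0+10=10). 10 + next roll (0) = 10. Cumulative: 60
Frame 8: OPEN (0+4=4). Cumulative: 64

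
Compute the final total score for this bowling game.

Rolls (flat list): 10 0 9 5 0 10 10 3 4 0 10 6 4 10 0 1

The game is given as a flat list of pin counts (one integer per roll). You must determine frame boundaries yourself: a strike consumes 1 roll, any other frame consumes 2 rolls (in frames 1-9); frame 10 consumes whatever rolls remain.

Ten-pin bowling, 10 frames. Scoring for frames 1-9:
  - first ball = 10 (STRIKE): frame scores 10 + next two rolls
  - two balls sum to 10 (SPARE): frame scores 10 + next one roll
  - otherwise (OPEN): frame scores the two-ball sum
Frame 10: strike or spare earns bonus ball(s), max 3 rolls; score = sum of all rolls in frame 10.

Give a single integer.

Frame 1: STRIKE. 10 + next two rolls (0+9) = 19. Cumulative: 19
Frame 2: OPEN (0+9=9). Cumulative: 28
Frame 3: OPEN (5+0=5). Cumulative: 33
Frame 4: STRIKE. 10 + next two rolls (10+3) = 23. Cumulative: 56
Frame 5: STRIKE. 10 + next two rolls (3+4) = 17. Cumulative: 73
Frame 6: OPEN (3+4=7). Cumulative: 80
Frame 7: SPARE (0+10=10). 10 + next roll (6) = 16. Cumulative: 96
Frame 8: SPARE (6+4=10). 10 + next roll (10) = 20. Cumulative: 116
Frame 9: STRIKE. 10 + next two rolls (0+1) = 11. Cumulative: 127
Frame 10: OPEN. Sum of all frame-10 rolls (0+1) = 1. Cumulative: 128

Answer: 128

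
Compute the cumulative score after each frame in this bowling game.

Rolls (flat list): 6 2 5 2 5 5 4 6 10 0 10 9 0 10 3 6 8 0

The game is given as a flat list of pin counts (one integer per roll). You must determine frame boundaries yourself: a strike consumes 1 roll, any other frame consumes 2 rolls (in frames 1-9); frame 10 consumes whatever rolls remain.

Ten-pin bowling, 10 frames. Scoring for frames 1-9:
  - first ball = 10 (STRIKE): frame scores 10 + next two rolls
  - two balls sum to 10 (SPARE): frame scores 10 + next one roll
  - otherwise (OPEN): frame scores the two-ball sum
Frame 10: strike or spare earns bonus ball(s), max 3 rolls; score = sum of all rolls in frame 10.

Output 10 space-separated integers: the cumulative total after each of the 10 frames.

Frame 1: OPEN (6+2=8). Cumulative: 8
Frame 2: OPEN (5+2=7). Cumulative: 15
Frame 3: SPARE (5+5=10). 10 + next roll (4) = 14. Cumulative: 29
Frame 4: SPARE (4+6=10). 10 + next roll (10) = 20. Cumulative: 49
Frame 5: STRIKE. 10 + next two rolls (0+10) = 20. Cumulative: 69
Frame 6: SPARE (0+10=10). 10 + next roll (9) = 19. Cumulative: 88
Frame 7: OPEN (9+0=9). Cumulative: 97
Frame 8: STRIKE. 10 + next two rolls (3+6) = 19. Cumulative: 116
Frame 9: OPEN (3+6=9). Cumulative: 125
Frame 10: OPEN. Sum of all frame-10 rolls (8+0) = 8. Cumulative: 133

Answer: 8 15 29 49 69 88 97 116 125 133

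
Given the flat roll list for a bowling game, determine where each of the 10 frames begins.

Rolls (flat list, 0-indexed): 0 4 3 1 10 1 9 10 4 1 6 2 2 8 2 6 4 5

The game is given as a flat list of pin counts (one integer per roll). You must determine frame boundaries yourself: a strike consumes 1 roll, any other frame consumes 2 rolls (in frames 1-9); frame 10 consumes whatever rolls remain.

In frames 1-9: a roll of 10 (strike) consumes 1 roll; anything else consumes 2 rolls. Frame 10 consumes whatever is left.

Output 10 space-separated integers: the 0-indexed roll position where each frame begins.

Frame 1 starts at roll index 0: rolls=0,4 (sum=4), consumes 2 rolls
Frame 2 starts at roll index 2: rolls=3,1 (sum=4), consumes 2 rolls
Frame 3 starts at roll index 4: roll=10 (strike), consumes 1 roll
Frame 4 starts at roll index 5: rolls=1,9 (sum=10), consumes 2 rolls
Frame 5 starts at roll index 7: roll=10 (strike), consumes 1 roll
Frame 6 starts at roll index 8: rolls=4,1 (sum=5), consumes 2 rolls
Frame 7 starts at roll index 10: rolls=6,2 (sum=8), consumes 2 rolls
Frame 8 starts at roll index 12: rolls=2,8 (sum=10), consumes 2 rolls
Frame 9 starts at roll index 14: rolls=2,6 (sum=8), consumes 2 rolls
Frame 10 starts at roll index 16: 2 remaining rolls

Answer: 0 2 4 5 7 8 10 12 14 16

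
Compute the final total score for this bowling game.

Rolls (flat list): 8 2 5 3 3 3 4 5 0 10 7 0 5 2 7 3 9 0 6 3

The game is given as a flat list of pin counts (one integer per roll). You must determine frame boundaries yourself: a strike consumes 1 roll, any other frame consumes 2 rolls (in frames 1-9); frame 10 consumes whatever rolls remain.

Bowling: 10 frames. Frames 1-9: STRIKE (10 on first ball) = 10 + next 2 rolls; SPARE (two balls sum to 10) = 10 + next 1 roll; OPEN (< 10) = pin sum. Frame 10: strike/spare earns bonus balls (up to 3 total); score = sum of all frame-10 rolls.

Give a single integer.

Answer: 106

Derivation:
Frame 1: SPARE (8+2=10). 10 + next roll (5) = 15. Cumulative: 15
Frame 2: OPEN (5+3=8). Cumulative: 23
Frame 3: OPEN (3+3=6). Cumulative: 29
Frame 4: OPEN (4+5=9). Cumulative: 38
Frame 5: SPARE (0+10=10). 10 + next roll (7) = 17. Cumulative: 55
Frame 6: OPEN (7+0=7). Cumulative: 62
Frame 7: OPEN (5+2=7). Cumulative: 69
Frame 8: SPARE (7+3=10). 10 + next roll (9) = 19. Cumulative: 88
Frame 9: OPEN (9+0=9). Cumulative: 97
Frame 10: OPEN. Sum of all frame-10 rolls (6+3) = 9. Cumulative: 106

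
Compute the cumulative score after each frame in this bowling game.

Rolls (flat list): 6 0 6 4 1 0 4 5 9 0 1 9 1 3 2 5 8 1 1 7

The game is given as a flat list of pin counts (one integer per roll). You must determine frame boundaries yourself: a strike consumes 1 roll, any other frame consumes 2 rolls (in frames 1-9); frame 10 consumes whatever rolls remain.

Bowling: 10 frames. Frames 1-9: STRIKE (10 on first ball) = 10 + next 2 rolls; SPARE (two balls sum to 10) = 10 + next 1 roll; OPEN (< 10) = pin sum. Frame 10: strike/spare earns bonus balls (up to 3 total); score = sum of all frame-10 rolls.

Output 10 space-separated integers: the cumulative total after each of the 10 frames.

Answer: 6 17 18 27 36 47 51 58 67 75

Derivation:
Frame 1: OPEN (6+0=6). Cumulative: 6
Frame 2: SPARE (6+4=10). 10 + next roll (1) = 11. Cumulative: 17
Frame 3: OPEN (1+0=1). Cumulative: 18
Frame 4: OPEN (4+5=9). Cumulative: 27
Frame 5: OPEN (9+0=9). Cumulative: 36
Frame 6: SPARE (1+9=10). 10 + next roll (1) = 11. Cumulative: 47
Frame 7: OPEN (1+3=4). Cumulative: 51
Frame 8: OPEN (2+5=7). Cumulative: 58
Frame 9: OPEN (8+1=9). Cumulative: 67
Frame 10: OPEN. Sum of all frame-10 rolls (1+7) = 8. Cumulative: 75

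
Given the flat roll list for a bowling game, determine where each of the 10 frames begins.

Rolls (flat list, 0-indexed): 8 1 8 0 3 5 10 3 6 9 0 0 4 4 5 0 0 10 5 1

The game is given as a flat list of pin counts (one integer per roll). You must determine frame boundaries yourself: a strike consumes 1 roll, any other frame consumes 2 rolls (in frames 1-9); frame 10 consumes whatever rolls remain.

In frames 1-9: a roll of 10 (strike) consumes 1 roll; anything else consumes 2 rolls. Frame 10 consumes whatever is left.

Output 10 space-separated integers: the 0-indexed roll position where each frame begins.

Answer: 0 2 4 6 7 9 11 13 15 17

Derivation:
Frame 1 starts at roll index 0: rolls=8,1 (sum=9), consumes 2 rolls
Frame 2 starts at roll index 2: rolls=8,0 (sum=8), consumes 2 rolls
Frame 3 starts at roll index 4: rolls=3,5 (sum=8), consumes 2 rolls
Frame 4 starts at roll index 6: roll=10 (strike), consumes 1 roll
Frame 5 starts at roll index 7: rolls=3,6 (sum=9), consumes 2 rolls
Frame 6 starts at roll index 9: rolls=9,0 (sum=9), consumes 2 rolls
Frame 7 starts at roll index 11: rolls=0,4 (sum=4), consumes 2 rolls
Frame 8 starts at roll index 13: rolls=4,5 (sum=9), consumes 2 rolls
Frame 9 starts at roll index 15: rolls=0,0 (sum=0), consumes 2 rolls
Frame 10 starts at roll index 17: 3 remaining rolls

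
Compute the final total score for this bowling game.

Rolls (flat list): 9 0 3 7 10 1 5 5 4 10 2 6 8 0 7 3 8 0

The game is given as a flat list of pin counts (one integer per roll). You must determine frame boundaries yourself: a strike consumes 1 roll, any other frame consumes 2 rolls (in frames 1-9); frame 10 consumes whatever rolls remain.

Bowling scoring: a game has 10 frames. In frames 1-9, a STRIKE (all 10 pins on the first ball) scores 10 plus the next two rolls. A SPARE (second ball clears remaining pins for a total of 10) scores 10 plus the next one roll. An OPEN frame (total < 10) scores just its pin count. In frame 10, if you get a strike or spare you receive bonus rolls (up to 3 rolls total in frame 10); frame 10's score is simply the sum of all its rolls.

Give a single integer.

Answer: 120

Derivation:
Frame 1: OPEN (9+0=9). Cumulative: 9
Frame 2: SPARE (3+7=10). 10 + next roll (10) = 20. Cumulative: 29
Frame 3: STRIKE. 10 + next two rolls (1+5) = 16. Cumulative: 45
Frame 4: OPEN (1+5=6). Cumulative: 51
Frame 5: OPEN (5+4=9). Cumulative: 60
Frame 6: STRIKE. 10 + next two rolls (2+6) = 18. Cumulative: 78
Frame 7: OPEN (2+6=8). Cumulative: 86
Frame 8: OPEN (8+0=8). Cumulative: 94
Frame 9: SPARE (7+3=10). 10 + next roll (8) = 18. Cumulative: 112
Frame 10: OPEN. Sum of all frame-10 rolls (8+0) = 8. Cumulative: 120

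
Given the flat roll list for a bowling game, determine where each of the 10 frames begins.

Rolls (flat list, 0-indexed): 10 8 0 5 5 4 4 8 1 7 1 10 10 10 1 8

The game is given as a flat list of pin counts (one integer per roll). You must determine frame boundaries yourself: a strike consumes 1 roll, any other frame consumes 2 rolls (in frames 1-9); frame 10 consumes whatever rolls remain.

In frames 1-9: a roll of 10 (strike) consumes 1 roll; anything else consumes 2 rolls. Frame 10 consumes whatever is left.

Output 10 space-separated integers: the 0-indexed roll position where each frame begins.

Frame 1 starts at roll index 0: roll=10 (strike), consumes 1 roll
Frame 2 starts at roll index 1: rolls=8,0 (sum=8), consumes 2 rolls
Frame 3 starts at roll index 3: rolls=5,5 (sum=10), consumes 2 rolls
Frame 4 starts at roll index 5: rolls=4,4 (sum=8), consumes 2 rolls
Frame 5 starts at roll index 7: rolls=8,1 (sum=9), consumes 2 rolls
Frame 6 starts at roll index 9: rolls=7,1 (sum=8), consumes 2 rolls
Frame 7 starts at roll index 11: roll=10 (strike), consumes 1 roll
Frame 8 starts at roll index 12: roll=10 (strike), consumes 1 roll
Frame 9 starts at roll index 13: roll=10 (strike), consumes 1 roll
Frame 10 starts at roll index 14: 2 remaining rolls

Answer: 0 1 3 5 7 9 11 12 13 14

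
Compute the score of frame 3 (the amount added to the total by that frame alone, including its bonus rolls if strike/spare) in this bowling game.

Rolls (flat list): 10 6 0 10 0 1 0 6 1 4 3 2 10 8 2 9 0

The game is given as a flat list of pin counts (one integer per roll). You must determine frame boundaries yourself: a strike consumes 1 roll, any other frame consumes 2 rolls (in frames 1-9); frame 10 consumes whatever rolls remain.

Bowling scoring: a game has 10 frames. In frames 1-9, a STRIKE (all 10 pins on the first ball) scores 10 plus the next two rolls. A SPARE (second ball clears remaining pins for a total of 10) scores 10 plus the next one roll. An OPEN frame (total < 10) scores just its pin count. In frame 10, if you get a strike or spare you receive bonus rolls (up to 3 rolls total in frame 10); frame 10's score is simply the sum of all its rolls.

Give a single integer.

Answer: 11

Derivation:
Frame 1: STRIKE. 10 + next two rolls (6+0) = 16. Cumulative: 16
Frame 2: OPEN (6+0=6). Cumulative: 22
Frame 3: STRIKE. 10 + next two rolls (0+1) = 11. Cumulative: 33
Frame 4: OPEN (0+1=1). Cumulative: 34
Frame 5: OPEN (0+6=6). Cumulative: 40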